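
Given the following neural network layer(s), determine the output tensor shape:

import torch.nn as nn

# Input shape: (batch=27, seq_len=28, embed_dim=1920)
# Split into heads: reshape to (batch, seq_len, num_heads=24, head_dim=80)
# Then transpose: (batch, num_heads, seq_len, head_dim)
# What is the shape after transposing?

Input shape: (27, 28, 1920)
  -> after reshape: (27, 28, 24, 80)
Output shape: (27, 24, 28, 80)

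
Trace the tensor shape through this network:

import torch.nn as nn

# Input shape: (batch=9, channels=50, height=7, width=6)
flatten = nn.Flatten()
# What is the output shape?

Input shape: (9, 50, 7, 6)
Output shape: (9, 2100)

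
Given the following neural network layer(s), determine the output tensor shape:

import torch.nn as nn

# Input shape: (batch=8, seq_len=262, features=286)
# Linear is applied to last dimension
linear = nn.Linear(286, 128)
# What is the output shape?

Input shape: (8, 262, 286)
Output shape: (8, 262, 128)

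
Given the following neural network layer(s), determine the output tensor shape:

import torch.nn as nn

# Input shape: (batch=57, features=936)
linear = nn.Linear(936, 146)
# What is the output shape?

Input shape: (57, 936)
Output shape: (57, 146)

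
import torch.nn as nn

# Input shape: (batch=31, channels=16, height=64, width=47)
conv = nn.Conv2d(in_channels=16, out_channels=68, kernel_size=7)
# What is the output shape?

Input shape: (31, 16, 64, 47)
Output shape: (31, 68, 58, 41)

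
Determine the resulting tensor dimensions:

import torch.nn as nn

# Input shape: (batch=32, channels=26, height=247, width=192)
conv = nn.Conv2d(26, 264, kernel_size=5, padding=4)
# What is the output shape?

Input shape: (32, 26, 247, 192)
Output shape: (32, 264, 251, 196)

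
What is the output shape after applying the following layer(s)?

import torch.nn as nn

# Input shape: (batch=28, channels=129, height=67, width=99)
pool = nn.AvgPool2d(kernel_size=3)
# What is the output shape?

Input shape: (28, 129, 67, 99)
Output shape: (28, 129, 22, 33)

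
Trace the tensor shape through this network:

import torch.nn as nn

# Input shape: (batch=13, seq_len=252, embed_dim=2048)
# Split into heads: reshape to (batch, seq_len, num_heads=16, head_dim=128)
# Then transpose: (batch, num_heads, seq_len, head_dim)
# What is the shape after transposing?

Input shape: (13, 252, 2048)
  -> after reshape: (13, 252, 16, 128)
Output shape: (13, 16, 252, 128)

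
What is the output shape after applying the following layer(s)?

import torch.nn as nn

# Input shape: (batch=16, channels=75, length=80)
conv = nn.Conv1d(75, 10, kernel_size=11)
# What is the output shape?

Input shape: (16, 75, 80)
Output shape: (16, 10, 70)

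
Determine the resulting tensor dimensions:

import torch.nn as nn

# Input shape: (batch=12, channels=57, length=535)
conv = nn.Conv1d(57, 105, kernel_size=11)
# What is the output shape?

Input shape: (12, 57, 535)
Output shape: (12, 105, 525)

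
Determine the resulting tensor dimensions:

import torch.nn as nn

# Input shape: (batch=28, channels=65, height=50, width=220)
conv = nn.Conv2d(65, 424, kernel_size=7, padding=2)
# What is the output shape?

Input shape: (28, 65, 50, 220)
Output shape: (28, 424, 48, 218)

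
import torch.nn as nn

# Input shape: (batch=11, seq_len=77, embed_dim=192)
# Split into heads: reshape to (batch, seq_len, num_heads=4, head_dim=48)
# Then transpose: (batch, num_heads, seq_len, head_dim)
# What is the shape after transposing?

Input shape: (11, 77, 192)
  -> after reshape: (11, 77, 4, 48)
Output shape: (11, 4, 77, 48)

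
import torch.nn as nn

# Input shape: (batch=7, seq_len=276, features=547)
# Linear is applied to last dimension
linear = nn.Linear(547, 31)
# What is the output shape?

Input shape: (7, 276, 547)
Output shape: (7, 276, 31)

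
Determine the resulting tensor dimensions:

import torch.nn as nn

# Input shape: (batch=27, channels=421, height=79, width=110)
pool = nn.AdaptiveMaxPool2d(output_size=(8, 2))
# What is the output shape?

Input shape: (27, 421, 79, 110)
Output shape: (27, 421, 8, 2)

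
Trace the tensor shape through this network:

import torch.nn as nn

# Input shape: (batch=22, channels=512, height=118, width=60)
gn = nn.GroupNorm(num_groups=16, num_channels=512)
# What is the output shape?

Input shape: (22, 512, 118, 60)
Output shape: (22, 512, 118, 60)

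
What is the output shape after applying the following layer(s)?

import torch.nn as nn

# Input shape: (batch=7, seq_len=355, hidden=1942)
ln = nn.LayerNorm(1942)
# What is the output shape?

Input shape: (7, 355, 1942)
Output shape: (7, 355, 1942)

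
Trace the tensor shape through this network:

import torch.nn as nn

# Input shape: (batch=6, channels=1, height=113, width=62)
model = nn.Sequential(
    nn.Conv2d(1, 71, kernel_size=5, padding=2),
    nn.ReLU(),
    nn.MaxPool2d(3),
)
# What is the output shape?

Input shape: (6, 1, 113, 62)
  -> after Conv2d: (6, 71, 113, 62)
  -> after ReLU: (6, 71, 113, 62)
Output shape: (6, 71, 37, 20)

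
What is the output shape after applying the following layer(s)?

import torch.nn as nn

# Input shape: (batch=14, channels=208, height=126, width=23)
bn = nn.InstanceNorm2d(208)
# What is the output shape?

Input shape: (14, 208, 126, 23)
Output shape: (14, 208, 126, 23)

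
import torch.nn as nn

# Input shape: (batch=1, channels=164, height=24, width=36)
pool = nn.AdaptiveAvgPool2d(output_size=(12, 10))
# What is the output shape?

Input shape: (1, 164, 24, 36)
Output shape: (1, 164, 12, 10)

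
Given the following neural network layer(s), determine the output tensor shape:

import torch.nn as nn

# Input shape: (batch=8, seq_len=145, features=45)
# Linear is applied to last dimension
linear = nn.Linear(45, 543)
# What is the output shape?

Input shape: (8, 145, 45)
Output shape: (8, 145, 543)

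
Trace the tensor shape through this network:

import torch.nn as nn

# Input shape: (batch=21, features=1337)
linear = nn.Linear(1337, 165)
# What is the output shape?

Input shape: (21, 1337)
Output shape: (21, 165)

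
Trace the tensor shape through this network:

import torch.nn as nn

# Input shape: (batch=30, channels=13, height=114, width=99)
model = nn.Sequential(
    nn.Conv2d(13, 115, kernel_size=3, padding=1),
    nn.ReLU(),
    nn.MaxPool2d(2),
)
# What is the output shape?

Input shape: (30, 13, 114, 99)
  -> after Conv2d: (30, 115, 114, 99)
  -> after ReLU: (30, 115, 114, 99)
Output shape: (30, 115, 57, 49)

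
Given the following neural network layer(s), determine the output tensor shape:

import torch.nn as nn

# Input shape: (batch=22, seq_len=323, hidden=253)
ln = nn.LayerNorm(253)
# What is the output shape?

Input shape: (22, 323, 253)
Output shape: (22, 323, 253)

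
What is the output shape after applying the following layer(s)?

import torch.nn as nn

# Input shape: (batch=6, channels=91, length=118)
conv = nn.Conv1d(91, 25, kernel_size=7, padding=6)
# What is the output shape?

Input shape: (6, 91, 118)
Output shape: (6, 25, 124)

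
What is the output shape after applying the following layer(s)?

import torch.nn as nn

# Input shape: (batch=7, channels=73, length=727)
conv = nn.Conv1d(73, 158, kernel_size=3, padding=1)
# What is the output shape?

Input shape: (7, 73, 727)
Output shape: (7, 158, 727)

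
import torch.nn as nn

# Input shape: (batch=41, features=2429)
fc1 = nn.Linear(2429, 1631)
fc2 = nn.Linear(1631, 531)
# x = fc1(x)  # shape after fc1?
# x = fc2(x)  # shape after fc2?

Input shape: (41, 2429)
  -> after fc1: (41, 1631)
Output shape: (41, 531)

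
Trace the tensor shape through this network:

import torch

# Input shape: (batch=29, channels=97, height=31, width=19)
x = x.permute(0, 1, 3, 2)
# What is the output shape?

Input shape: (29, 97, 31, 19)
Output shape: (29, 97, 19, 31)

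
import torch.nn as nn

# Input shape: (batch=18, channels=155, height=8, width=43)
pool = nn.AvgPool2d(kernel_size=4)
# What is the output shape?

Input shape: (18, 155, 8, 43)
Output shape: (18, 155, 2, 10)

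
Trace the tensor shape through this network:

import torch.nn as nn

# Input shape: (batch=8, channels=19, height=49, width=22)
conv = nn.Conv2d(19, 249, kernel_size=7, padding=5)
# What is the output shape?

Input shape: (8, 19, 49, 22)
Output shape: (8, 249, 53, 26)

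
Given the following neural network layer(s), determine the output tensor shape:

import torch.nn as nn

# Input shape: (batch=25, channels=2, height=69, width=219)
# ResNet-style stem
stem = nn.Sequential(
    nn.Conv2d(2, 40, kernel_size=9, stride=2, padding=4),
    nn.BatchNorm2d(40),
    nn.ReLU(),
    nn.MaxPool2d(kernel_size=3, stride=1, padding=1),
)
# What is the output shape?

Input shape: (25, 2, 69, 219)
  -> after Conv2d 9x9 stride=2: (25, 40, 35, 110)
Output shape: (25, 40, 35, 110)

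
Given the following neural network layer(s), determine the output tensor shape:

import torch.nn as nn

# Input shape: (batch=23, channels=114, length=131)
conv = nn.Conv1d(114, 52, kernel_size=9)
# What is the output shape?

Input shape: (23, 114, 131)
Output shape: (23, 52, 123)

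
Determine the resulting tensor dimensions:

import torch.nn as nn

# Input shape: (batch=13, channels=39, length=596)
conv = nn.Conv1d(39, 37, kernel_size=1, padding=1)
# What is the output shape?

Input shape: (13, 39, 596)
Output shape: (13, 37, 598)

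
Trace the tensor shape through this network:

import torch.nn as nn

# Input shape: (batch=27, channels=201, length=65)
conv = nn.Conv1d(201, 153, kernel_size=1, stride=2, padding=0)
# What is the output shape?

Input shape: (27, 201, 65)
Output shape: (27, 153, 33)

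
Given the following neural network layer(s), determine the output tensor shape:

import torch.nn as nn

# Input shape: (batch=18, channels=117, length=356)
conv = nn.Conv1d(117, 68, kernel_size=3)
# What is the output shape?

Input shape: (18, 117, 356)
Output shape: (18, 68, 354)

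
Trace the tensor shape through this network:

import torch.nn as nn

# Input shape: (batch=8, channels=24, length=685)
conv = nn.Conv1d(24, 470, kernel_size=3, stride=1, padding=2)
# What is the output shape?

Input shape: (8, 24, 685)
Output shape: (8, 470, 687)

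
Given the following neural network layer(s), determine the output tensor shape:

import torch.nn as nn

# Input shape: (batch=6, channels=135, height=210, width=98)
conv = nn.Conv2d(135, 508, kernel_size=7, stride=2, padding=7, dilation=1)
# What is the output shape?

Input shape: (6, 135, 210, 98)
Output shape: (6, 508, 109, 53)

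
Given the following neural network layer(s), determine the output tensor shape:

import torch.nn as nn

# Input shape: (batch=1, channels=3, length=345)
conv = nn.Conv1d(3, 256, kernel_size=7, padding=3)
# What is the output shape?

Input shape: (1, 3, 345)
Output shape: (1, 256, 345)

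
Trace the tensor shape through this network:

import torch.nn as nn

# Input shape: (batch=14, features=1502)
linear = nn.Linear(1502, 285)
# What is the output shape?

Input shape: (14, 1502)
Output shape: (14, 285)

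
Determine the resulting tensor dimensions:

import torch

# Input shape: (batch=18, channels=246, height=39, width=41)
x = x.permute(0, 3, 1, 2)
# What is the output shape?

Input shape: (18, 246, 39, 41)
Output shape: (18, 41, 246, 39)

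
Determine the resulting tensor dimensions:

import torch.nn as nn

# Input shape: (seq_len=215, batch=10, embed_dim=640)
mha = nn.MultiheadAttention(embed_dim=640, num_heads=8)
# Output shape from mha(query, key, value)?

Input shape: (215, 10, 640)
Output shape: (215, 10, 640)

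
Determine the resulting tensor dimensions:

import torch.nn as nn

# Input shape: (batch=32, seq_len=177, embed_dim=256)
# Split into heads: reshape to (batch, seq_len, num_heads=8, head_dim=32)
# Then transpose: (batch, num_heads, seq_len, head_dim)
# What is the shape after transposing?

Input shape: (32, 177, 256)
  -> after reshape: (32, 177, 8, 32)
Output shape: (32, 8, 177, 32)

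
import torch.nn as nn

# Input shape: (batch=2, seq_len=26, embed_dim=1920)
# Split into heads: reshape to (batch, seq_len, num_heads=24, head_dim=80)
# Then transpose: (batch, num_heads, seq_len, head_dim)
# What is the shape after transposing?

Input shape: (2, 26, 1920)
  -> after reshape: (2, 26, 24, 80)
Output shape: (2, 24, 26, 80)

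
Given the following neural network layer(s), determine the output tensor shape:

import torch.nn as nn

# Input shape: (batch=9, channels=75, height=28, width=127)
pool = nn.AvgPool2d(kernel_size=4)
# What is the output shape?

Input shape: (9, 75, 28, 127)
Output shape: (9, 75, 7, 31)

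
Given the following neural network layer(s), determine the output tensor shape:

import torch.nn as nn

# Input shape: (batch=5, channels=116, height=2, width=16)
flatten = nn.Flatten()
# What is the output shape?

Input shape: (5, 116, 2, 16)
Output shape: (5, 3712)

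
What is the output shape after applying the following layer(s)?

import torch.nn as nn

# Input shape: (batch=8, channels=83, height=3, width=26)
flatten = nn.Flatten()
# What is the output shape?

Input shape: (8, 83, 3, 26)
Output shape: (8, 6474)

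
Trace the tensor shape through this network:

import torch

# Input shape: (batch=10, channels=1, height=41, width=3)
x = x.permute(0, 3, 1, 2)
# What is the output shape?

Input shape: (10, 1, 41, 3)
Output shape: (10, 3, 1, 41)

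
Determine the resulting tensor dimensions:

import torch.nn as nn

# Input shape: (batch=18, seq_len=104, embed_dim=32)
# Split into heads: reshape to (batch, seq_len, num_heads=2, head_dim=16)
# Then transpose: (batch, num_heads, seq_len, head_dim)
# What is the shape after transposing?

Input shape: (18, 104, 32)
  -> after reshape: (18, 104, 2, 16)
Output shape: (18, 2, 104, 16)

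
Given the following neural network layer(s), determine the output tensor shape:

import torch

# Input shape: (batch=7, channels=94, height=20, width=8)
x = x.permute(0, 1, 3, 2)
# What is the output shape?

Input shape: (7, 94, 20, 8)
Output shape: (7, 94, 8, 20)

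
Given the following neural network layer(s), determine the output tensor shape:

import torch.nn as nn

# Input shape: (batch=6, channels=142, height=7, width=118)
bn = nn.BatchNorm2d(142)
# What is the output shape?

Input shape: (6, 142, 7, 118)
Output shape: (6, 142, 7, 118)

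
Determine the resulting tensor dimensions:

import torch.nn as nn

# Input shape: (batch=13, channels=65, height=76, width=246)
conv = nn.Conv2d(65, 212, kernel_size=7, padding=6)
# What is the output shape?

Input shape: (13, 65, 76, 246)
Output shape: (13, 212, 82, 252)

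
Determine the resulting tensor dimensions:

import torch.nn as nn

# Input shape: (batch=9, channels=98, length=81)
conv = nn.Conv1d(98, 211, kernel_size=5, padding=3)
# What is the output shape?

Input shape: (9, 98, 81)
Output shape: (9, 211, 83)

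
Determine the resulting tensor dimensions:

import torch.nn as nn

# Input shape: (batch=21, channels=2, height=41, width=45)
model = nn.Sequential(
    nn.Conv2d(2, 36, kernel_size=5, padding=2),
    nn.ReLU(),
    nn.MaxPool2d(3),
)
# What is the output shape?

Input shape: (21, 2, 41, 45)
  -> after Conv2d: (21, 36, 41, 45)
  -> after ReLU: (21, 36, 41, 45)
Output shape: (21, 36, 13, 15)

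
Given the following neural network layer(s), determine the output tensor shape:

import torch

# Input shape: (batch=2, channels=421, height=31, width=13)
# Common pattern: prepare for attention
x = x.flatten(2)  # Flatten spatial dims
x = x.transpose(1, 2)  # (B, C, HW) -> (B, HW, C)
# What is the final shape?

Input shape: (2, 421, 31, 13)
  -> after flatten(2): (2, 421, 403)
Output shape: (2, 403, 421)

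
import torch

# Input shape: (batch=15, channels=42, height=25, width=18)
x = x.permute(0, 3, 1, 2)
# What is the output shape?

Input shape: (15, 42, 25, 18)
Output shape: (15, 18, 42, 25)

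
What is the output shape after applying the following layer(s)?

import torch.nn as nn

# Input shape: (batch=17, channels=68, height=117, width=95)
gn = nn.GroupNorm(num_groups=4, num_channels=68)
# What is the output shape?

Input shape: (17, 68, 117, 95)
Output shape: (17, 68, 117, 95)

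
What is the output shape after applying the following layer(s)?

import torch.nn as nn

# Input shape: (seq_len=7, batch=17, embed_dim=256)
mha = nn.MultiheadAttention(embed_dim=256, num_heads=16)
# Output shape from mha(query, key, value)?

Input shape: (7, 17, 256)
Output shape: (7, 17, 256)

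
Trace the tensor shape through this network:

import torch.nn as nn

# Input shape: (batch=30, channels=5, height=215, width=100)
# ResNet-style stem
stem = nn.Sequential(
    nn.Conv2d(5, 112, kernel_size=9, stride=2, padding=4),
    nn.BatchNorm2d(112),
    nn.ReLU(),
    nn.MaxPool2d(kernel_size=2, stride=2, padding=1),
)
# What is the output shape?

Input shape: (30, 5, 215, 100)
  -> after Conv2d 9x9 stride=2: (30, 112, 108, 50)
Output shape: (30, 112, 55, 26)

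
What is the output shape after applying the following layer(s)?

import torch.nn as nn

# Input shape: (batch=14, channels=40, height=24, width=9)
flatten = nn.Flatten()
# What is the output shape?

Input shape: (14, 40, 24, 9)
Output shape: (14, 8640)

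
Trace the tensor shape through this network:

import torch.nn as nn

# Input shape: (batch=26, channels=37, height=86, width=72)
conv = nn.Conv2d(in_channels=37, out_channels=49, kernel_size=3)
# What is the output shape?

Input shape: (26, 37, 86, 72)
Output shape: (26, 49, 84, 70)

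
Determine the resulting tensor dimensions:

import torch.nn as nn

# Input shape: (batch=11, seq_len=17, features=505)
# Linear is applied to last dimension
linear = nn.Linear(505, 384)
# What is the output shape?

Input shape: (11, 17, 505)
Output shape: (11, 17, 384)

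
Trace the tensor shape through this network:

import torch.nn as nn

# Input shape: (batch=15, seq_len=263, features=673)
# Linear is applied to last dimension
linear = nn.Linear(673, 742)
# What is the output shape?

Input shape: (15, 263, 673)
Output shape: (15, 263, 742)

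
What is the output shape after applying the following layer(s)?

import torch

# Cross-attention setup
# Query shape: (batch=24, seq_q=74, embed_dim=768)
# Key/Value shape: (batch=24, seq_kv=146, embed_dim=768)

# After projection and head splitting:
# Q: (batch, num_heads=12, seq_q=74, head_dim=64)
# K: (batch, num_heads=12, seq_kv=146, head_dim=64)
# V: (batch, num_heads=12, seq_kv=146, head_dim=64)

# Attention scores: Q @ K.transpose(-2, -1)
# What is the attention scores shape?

Input shape: (24, 74, 768)
Output shape: (24, 12, 74, 146)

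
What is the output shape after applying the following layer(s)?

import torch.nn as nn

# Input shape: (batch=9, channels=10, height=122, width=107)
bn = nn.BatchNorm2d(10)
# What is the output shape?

Input shape: (9, 10, 122, 107)
Output shape: (9, 10, 122, 107)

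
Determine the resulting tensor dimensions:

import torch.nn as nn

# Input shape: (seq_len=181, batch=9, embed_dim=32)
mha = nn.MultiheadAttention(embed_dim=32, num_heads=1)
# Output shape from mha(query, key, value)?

Input shape: (181, 9, 32)
Output shape: (181, 9, 32)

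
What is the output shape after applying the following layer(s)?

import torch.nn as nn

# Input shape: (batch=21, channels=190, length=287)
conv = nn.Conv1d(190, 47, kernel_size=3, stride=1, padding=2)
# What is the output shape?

Input shape: (21, 190, 287)
Output shape: (21, 47, 289)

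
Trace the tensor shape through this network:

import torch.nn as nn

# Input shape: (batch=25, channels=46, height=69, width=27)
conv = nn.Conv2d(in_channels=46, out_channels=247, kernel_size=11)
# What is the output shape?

Input shape: (25, 46, 69, 27)
Output shape: (25, 247, 59, 17)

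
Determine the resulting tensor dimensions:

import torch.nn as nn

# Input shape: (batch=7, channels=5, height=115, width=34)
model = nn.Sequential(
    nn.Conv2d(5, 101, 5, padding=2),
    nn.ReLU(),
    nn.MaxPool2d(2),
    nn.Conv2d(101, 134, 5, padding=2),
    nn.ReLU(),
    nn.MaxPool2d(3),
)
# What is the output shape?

Input shape: (7, 5, 115, 34)
  -> after first Conv2d: (7, 101, 115, 34)
  -> after first MaxPool2d: (7, 101, 57, 17)
  -> after second Conv2d: (7, 134, 57, 17)
Output shape: (7, 134, 19, 5)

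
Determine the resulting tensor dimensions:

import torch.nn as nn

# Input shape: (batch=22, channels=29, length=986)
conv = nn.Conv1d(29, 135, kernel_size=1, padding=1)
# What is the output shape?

Input shape: (22, 29, 986)
Output shape: (22, 135, 988)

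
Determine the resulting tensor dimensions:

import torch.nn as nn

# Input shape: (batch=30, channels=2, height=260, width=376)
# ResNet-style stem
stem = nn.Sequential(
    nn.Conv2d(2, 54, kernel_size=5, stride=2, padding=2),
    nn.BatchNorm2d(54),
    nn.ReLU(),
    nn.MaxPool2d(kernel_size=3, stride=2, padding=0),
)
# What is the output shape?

Input shape: (30, 2, 260, 376)
  -> after Conv2d 5x5 stride=2: (30, 54, 130, 188)
Output shape: (30, 54, 64, 93)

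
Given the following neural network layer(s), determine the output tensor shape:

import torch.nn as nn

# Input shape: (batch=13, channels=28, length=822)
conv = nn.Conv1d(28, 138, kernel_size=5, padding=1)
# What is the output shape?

Input shape: (13, 28, 822)
Output shape: (13, 138, 820)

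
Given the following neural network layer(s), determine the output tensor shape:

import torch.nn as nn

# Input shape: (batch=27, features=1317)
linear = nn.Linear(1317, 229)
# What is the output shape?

Input shape: (27, 1317)
Output shape: (27, 229)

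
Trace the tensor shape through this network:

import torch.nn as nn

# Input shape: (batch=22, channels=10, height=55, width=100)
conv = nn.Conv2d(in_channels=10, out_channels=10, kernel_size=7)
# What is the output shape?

Input shape: (22, 10, 55, 100)
Output shape: (22, 10, 49, 94)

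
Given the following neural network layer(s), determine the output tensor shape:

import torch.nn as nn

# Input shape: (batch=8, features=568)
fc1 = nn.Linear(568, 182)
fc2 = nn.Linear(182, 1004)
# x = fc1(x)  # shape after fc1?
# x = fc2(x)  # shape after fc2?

Input shape: (8, 568)
  -> after fc1: (8, 182)
Output shape: (8, 1004)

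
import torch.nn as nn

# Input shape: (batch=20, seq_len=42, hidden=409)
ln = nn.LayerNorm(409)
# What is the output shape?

Input shape: (20, 42, 409)
Output shape: (20, 42, 409)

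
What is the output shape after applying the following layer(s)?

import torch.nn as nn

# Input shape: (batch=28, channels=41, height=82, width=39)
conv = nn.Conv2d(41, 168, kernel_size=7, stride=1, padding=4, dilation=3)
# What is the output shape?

Input shape: (28, 41, 82, 39)
Output shape: (28, 168, 72, 29)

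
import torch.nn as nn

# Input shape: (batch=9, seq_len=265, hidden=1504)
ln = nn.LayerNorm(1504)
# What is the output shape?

Input shape: (9, 265, 1504)
Output shape: (9, 265, 1504)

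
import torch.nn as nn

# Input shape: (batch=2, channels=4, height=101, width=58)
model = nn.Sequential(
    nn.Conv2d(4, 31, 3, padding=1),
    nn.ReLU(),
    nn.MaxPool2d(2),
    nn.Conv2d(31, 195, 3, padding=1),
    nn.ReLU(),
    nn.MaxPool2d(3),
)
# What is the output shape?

Input shape: (2, 4, 101, 58)
  -> after first Conv2d: (2, 31, 101, 58)
  -> after first MaxPool2d: (2, 31, 50, 29)
  -> after second Conv2d: (2, 195, 50, 29)
Output shape: (2, 195, 16, 9)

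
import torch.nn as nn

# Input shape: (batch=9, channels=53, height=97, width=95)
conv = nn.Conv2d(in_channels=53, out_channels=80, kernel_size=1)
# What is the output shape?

Input shape: (9, 53, 97, 95)
Output shape: (9, 80, 97, 95)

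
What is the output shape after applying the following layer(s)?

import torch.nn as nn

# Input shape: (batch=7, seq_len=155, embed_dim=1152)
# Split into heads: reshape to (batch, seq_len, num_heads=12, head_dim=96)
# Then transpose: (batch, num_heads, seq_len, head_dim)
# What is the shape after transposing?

Input shape: (7, 155, 1152)
  -> after reshape: (7, 155, 12, 96)
Output shape: (7, 12, 155, 96)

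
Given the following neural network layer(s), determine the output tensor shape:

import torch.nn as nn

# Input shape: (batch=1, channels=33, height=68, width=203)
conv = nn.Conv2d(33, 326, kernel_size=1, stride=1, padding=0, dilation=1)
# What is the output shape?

Input shape: (1, 33, 68, 203)
Output shape: (1, 326, 68, 203)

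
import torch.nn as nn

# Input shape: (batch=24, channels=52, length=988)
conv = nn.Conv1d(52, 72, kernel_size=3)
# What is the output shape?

Input shape: (24, 52, 988)
Output shape: (24, 72, 986)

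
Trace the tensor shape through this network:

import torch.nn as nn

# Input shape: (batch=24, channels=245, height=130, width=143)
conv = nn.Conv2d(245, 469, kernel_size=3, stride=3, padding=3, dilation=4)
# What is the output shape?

Input shape: (24, 245, 130, 143)
Output shape: (24, 469, 43, 47)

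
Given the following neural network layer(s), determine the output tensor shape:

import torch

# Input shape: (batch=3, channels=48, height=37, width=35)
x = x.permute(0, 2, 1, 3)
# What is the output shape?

Input shape: (3, 48, 37, 35)
Output shape: (3, 37, 48, 35)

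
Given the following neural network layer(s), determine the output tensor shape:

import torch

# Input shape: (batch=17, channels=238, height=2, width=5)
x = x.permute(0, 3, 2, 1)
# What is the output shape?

Input shape: (17, 238, 2, 5)
Output shape: (17, 5, 2, 238)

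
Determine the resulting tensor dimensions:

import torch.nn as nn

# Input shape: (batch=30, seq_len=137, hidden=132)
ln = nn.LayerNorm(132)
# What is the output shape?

Input shape: (30, 137, 132)
Output shape: (30, 137, 132)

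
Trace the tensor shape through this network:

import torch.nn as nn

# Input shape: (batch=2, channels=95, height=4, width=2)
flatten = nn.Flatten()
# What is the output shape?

Input shape: (2, 95, 4, 2)
Output shape: (2, 760)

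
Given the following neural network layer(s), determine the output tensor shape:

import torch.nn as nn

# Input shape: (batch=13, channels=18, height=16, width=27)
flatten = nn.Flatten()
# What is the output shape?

Input shape: (13, 18, 16, 27)
Output shape: (13, 7776)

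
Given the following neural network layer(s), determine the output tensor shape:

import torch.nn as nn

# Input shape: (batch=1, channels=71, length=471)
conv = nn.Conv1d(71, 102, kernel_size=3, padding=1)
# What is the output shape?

Input shape: (1, 71, 471)
Output shape: (1, 102, 471)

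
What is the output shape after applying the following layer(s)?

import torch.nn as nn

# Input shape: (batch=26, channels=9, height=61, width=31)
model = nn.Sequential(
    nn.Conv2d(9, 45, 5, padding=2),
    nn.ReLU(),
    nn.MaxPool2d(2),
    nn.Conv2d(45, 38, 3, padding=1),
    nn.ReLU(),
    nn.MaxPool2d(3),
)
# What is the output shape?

Input shape: (26, 9, 61, 31)
  -> after first Conv2d: (26, 45, 61, 31)
  -> after first MaxPool2d: (26, 45, 30, 15)
  -> after second Conv2d: (26, 38, 30, 15)
Output shape: (26, 38, 10, 5)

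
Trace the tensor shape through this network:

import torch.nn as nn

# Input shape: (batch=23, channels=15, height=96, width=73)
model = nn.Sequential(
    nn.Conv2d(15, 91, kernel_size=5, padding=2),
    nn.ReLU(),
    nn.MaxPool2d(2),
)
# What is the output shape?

Input shape: (23, 15, 96, 73)
  -> after Conv2d: (23, 91, 96, 73)
  -> after ReLU: (23, 91, 96, 73)
Output shape: (23, 91, 48, 36)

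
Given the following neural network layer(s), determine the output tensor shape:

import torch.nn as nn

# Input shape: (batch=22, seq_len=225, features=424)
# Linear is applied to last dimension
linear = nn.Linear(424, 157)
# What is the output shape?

Input shape: (22, 225, 424)
Output shape: (22, 225, 157)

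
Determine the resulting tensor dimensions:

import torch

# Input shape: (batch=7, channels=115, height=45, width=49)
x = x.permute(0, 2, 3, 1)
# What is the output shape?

Input shape: (7, 115, 45, 49)
Output shape: (7, 45, 49, 115)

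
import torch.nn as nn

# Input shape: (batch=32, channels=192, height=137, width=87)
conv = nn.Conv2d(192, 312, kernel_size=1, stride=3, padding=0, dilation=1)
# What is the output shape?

Input shape: (32, 192, 137, 87)
Output shape: (32, 312, 46, 29)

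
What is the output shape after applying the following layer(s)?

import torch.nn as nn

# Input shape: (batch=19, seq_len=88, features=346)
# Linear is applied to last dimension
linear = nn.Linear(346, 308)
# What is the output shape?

Input shape: (19, 88, 346)
Output shape: (19, 88, 308)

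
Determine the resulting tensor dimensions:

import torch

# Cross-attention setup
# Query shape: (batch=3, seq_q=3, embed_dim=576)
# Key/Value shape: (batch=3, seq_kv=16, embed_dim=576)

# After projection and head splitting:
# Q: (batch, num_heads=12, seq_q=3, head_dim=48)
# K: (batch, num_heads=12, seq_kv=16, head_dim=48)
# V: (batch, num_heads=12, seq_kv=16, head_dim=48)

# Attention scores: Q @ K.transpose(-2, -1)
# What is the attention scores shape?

Input shape: (3, 3, 576)
Output shape: (3, 12, 3, 16)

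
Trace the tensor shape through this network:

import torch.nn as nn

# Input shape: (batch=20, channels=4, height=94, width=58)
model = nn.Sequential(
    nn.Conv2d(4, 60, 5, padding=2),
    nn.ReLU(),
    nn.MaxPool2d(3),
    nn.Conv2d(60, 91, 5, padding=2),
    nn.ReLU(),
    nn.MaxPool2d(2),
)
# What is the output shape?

Input shape: (20, 4, 94, 58)
  -> after first Conv2d: (20, 60, 94, 58)
  -> after first MaxPool2d: (20, 60, 31, 19)
  -> after second Conv2d: (20, 91, 31, 19)
Output shape: (20, 91, 15, 9)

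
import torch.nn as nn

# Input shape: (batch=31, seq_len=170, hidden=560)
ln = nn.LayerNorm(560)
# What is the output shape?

Input shape: (31, 170, 560)
Output shape: (31, 170, 560)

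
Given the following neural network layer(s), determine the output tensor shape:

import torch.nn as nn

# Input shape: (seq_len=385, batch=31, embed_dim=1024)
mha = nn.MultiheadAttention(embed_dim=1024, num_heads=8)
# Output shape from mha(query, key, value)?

Input shape: (385, 31, 1024)
Output shape: (385, 31, 1024)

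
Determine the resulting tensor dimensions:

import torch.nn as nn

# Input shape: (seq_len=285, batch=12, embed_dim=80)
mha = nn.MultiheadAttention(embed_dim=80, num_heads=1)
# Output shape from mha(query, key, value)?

Input shape: (285, 12, 80)
Output shape: (285, 12, 80)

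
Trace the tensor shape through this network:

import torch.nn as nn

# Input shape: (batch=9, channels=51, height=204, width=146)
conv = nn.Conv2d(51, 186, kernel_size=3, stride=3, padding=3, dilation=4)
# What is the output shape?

Input shape: (9, 51, 204, 146)
Output shape: (9, 186, 68, 48)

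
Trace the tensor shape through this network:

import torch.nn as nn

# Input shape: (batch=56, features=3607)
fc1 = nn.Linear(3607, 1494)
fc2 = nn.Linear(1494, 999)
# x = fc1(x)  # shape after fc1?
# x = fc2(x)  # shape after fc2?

Input shape: (56, 3607)
  -> after fc1: (56, 1494)
Output shape: (56, 999)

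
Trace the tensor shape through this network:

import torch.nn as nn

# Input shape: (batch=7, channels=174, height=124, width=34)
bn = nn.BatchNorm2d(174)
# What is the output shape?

Input shape: (7, 174, 124, 34)
Output shape: (7, 174, 124, 34)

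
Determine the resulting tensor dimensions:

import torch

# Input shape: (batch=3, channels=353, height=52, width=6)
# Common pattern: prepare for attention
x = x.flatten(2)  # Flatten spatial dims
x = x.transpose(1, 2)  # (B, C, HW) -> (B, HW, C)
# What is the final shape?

Input shape: (3, 353, 52, 6)
  -> after flatten(2): (3, 353, 312)
Output shape: (3, 312, 353)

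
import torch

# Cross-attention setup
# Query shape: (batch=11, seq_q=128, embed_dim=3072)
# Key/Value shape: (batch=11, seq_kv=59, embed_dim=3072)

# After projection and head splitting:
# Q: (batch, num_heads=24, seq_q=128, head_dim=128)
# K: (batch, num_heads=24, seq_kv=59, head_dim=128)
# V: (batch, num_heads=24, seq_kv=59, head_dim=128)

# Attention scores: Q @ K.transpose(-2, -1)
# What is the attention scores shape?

Input shape: (11, 128, 3072)
Output shape: (11, 24, 128, 59)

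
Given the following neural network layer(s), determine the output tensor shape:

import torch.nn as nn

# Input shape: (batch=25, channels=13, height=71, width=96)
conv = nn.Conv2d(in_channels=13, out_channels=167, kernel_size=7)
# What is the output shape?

Input shape: (25, 13, 71, 96)
Output shape: (25, 167, 65, 90)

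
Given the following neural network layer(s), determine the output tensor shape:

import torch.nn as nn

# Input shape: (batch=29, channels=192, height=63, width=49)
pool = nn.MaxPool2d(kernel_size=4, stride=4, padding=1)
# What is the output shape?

Input shape: (29, 192, 63, 49)
Output shape: (29, 192, 16, 12)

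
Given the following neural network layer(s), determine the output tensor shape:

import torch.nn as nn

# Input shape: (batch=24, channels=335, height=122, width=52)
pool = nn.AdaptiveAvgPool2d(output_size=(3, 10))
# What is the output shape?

Input shape: (24, 335, 122, 52)
Output shape: (24, 335, 3, 10)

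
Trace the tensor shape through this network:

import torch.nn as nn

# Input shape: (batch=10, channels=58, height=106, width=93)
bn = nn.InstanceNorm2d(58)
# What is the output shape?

Input shape: (10, 58, 106, 93)
Output shape: (10, 58, 106, 93)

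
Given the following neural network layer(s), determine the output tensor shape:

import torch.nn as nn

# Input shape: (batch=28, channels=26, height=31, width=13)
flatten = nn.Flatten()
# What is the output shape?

Input shape: (28, 26, 31, 13)
Output shape: (28, 10478)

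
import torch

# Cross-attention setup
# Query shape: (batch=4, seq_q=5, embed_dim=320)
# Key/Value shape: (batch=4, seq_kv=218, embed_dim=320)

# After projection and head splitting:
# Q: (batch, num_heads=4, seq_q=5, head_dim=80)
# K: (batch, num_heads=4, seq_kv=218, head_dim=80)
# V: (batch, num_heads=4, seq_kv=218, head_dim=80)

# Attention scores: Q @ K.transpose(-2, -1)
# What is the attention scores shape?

Input shape: (4, 5, 320)
Output shape: (4, 4, 5, 218)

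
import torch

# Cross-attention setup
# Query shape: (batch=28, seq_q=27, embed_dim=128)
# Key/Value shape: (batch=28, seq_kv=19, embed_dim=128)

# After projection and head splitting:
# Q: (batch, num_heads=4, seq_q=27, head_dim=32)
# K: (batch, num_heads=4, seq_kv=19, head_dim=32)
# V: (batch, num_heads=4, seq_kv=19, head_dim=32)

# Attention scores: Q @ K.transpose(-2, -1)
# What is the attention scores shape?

Input shape: (28, 27, 128)
Output shape: (28, 4, 27, 19)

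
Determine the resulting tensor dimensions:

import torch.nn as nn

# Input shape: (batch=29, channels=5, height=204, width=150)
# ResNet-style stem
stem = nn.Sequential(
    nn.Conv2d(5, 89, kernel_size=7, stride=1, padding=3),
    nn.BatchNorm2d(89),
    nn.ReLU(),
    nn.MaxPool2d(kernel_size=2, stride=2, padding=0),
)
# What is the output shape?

Input shape: (29, 5, 204, 150)
  -> after Conv2d 7x7 stride=1: (29, 89, 204, 150)
Output shape: (29, 89, 102, 75)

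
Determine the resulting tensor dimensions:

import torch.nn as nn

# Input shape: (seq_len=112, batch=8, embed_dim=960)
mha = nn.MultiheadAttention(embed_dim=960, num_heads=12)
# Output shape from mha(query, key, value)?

Input shape: (112, 8, 960)
Output shape: (112, 8, 960)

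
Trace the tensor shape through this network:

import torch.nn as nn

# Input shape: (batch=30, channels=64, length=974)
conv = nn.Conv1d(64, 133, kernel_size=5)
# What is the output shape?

Input shape: (30, 64, 974)
Output shape: (30, 133, 970)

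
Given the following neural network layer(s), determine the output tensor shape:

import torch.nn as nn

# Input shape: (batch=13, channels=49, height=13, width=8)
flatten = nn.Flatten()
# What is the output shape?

Input shape: (13, 49, 13, 8)
Output shape: (13, 5096)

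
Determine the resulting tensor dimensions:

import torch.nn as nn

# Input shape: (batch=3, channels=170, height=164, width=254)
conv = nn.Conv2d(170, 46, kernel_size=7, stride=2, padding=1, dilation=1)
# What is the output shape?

Input shape: (3, 170, 164, 254)
Output shape: (3, 46, 80, 125)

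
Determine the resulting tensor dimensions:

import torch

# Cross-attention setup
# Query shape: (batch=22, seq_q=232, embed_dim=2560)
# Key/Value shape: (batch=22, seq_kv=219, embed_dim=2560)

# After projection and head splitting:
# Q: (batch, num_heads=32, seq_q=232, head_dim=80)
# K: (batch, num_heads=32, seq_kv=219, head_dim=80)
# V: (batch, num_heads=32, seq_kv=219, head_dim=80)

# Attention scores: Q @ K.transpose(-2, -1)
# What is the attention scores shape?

Input shape: (22, 232, 2560)
Output shape: (22, 32, 232, 219)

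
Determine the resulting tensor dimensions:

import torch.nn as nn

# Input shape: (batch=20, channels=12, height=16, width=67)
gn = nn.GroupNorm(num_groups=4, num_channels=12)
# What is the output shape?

Input shape: (20, 12, 16, 67)
Output shape: (20, 12, 16, 67)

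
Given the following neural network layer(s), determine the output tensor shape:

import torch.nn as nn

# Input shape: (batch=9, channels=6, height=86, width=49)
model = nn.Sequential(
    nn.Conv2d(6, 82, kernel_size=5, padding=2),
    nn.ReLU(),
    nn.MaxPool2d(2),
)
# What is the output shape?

Input shape: (9, 6, 86, 49)
  -> after Conv2d: (9, 82, 86, 49)
  -> after ReLU: (9, 82, 86, 49)
Output shape: (9, 82, 43, 24)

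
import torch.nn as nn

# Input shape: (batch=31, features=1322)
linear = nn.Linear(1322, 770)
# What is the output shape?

Input shape: (31, 1322)
Output shape: (31, 770)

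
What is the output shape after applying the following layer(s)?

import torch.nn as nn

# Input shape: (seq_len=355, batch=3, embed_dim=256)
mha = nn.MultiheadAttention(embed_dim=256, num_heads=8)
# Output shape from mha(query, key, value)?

Input shape: (355, 3, 256)
Output shape: (355, 3, 256)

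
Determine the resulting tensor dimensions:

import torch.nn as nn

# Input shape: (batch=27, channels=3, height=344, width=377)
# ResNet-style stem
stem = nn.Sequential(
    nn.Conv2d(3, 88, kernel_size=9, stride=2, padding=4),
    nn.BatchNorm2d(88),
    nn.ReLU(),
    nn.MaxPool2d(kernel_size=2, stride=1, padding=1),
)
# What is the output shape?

Input shape: (27, 3, 344, 377)
  -> after Conv2d 9x9 stride=2: (27, 88, 172, 189)
Output shape: (27, 88, 173, 190)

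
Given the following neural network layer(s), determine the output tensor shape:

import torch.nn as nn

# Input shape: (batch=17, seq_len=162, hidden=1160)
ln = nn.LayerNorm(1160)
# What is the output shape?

Input shape: (17, 162, 1160)
Output shape: (17, 162, 1160)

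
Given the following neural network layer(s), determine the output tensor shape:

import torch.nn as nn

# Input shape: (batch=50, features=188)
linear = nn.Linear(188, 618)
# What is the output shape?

Input shape: (50, 188)
Output shape: (50, 618)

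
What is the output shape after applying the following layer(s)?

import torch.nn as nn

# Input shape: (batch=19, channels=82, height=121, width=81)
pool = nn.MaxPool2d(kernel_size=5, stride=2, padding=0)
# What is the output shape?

Input shape: (19, 82, 121, 81)
Output shape: (19, 82, 59, 39)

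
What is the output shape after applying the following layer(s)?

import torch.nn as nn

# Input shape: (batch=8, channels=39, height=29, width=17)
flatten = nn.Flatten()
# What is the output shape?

Input shape: (8, 39, 29, 17)
Output shape: (8, 19227)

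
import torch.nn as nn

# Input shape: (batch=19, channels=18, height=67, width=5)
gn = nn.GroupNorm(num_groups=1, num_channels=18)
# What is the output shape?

Input shape: (19, 18, 67, 5)
Output shape: (19, 18, 67, 5)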